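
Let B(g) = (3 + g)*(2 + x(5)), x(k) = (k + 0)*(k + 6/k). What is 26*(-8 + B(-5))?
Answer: -1924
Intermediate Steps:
x(k) = k*(k + 6/k)
B(g) = 99 + 33*g (B(g) = (3 + g)*(2 + (6 + 5**2)) = (3 + g)*(2 + (6 + 25)) = (3 + g)*(2 + 31) = (3 + g)*33 = 99 + 33*g)
26*(-8 + B(-5)) = 26*(-8 + (99 + 33*(-5))) = 26*(-8 + (99 - 165)) = 26*(-8 - 66) = 26*(-74) = -1924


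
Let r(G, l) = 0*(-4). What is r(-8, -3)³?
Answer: 0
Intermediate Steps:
r(G, l) = 0
r(-8, -3)³ = 0³ = 0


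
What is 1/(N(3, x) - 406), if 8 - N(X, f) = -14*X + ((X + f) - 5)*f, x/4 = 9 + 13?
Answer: -1/7924 ≈ -0.00012620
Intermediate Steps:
x = 88 (x = 4*(9 + 13) = 4*22 = 88)
N(X, f) = 8 + 14*X - f*(-5 + X + f) (N(X, f) = 8 - (-14*X + ((X + f) - 5)*f) = 8 - (-14*X + (-5 + X + f)*f) = 8 - (-14*X + f*(-5 + X + f)) = 8 + (14*X - f*(-5 + X + f)) = 8 + 14*X - f*(-5 + X + f))
1/(N(3, x) - 406) = 1/((8 - 1*88**2 + 5*88 + 14*3 - 1*3*88) - 406) = 1/((8 - 1*7744 + 440 + 42 - 264) - 406) = 1/((8 - 7744 + 440 + 42 - 264) - 406) = 1/(-7518 - 406) = 1/(-7924) = -1/7924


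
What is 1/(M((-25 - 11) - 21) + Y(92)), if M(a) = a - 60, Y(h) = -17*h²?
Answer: -1/144005 ≈ -6.9442e-6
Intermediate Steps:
M(a) = -60 + a
1/(M((-25 - 11) - 21) + Y(92)) = 1/((-60 + ((-25 - 11) - 21)) - 17*92²) = 1/((-60 + (-36 - 21)) - 17*8464) = 1/((-60 - 57) - 143888) = 1/(-117 - 143888) = 1/(-144005) = -1/144005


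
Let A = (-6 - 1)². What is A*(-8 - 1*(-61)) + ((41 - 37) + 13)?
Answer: 2614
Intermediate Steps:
A = 49 (A = (-7)² = 49)
A*(-8 - 1*(-61)) + ((41 - 37) + 13) = 49*(-8 - 1*(-61)) + ((41 - 37) + 13) = 49*(-8 + 61) + (4 + 13) = 49*53 + 17 = 2597 + 17 = 2614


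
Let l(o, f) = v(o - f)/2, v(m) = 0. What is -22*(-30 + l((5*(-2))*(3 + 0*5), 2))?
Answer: 660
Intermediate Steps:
l(o, f) = 0 (l(o, f) = 0/2 = 0*(1/2) = 0)
-22*(-30 + l((5*(-2))*(3 + 0*5), 2)) = -22*(-30 + 0) = -22*(-30) = 660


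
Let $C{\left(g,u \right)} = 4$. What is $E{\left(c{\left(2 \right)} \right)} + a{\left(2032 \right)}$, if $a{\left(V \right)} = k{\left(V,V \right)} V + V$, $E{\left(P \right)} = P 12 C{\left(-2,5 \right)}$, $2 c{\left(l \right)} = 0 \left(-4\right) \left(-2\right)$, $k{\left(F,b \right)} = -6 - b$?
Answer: $-4139184$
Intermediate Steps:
$c{\left(l \right)} = 0$ ($c{\left(l \right)} = \frac{0 \left(-4\right) \left(-2\right)}{2} = \frac{0 \left(-2\right)}{2} = \frac{1}{2} \cdot 0 = 0$)
$E{\left(P \right)} = 48 P$ ($E{\left(P \right)} = P 12 \cdot 4 = 12 P 4 = 48 P$)
$a{\left(V \right)} = V + V \left(-6 - V\right)$ ($a{\left(V \right)} = \left(-6 - V\right) V + V = V \left(-6 - V\right) + V = V + V \left(-6 - V\right)$)
$E{\left(c{\left(2 \right)} \right)} + a{\left(2032 \right)} = 48 \cdot 0 - 2032 \left(5 + 2032\right) = 0 - 2032 \cdot 2037 = 0 - 4139184 = -4139184$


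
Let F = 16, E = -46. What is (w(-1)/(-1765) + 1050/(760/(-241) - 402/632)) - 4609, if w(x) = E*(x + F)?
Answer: -497734583639/101876153 ≈ -4885.7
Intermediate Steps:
w(x) = -736 - 46*x (w(x) = -46*(x + 16) = -46*(16 + x) = -736 - 46*x)
(w(-1)/(-1765) + 1050/(760/(-241) - 402/632)) - 4609 = ((-736 - 46*(-1))/(-1765) + 1050/(760/(-241) - 402/632)) - 4609 = ((-736 + 46)*(-1/1765) + 1050/(760*(-1/241) - 402*1/632)) - 4609 = (-690*(-1/1765) + 1050/(-760/241 - 201/316)) - 4609 = (138/353 + 1050/(-288601/76156)) - 4609 = (138/353 + 1050*(-76156/288601)) - 4609 = (138/353 - 79963800/288601) - 4609 = -28187394462/101876153 - 4609 = -497734583639/101876153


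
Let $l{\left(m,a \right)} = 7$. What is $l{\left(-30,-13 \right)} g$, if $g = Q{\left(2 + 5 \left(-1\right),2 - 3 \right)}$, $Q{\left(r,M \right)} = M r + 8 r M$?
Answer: $189$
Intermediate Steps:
$Q{\left(r,M \right)} = 9 M r$ ($Q{\left(r,M \right)} = M r + 8 M r = 9 M r$)
$g = 27$ ($g = 9 \left(2 - 3\right) \left(2 + 5 \left(-1\right)\right) = 9 \left(2 - 3\right) \left(2 - 5\right) = 9 \left(-1\right) \left(-3\right) = 27$)
$l{\left(-30,-13 \right)} g = 7 \cdot 27 = 189$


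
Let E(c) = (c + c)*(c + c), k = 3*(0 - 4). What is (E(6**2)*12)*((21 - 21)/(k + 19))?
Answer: 0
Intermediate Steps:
k = -12 (k = 3*(-4) = -12)
E(c) = 4*c**2 (E(c) = (2*c)*(2*c) = 4*c**2)
(E(6**2)*12)*((21 - 21)/(k + 19)) = ((4*(6**2)**2)*12)*((21 - 21)/(-12 + 19)) = ((4*36**2)*12)*(0/7) = ((4*1296)*12)*(0*(1/7)) = (5184*12)*0 = 62208*0 = 0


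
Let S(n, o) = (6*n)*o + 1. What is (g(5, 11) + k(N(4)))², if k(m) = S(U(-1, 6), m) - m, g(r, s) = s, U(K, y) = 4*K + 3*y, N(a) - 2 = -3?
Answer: 5041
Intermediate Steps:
N(a) = -1 (N(a) = 2 - 3 = -1)
U(K, y) = 3*y + 4*K
S(n, o) = 1 + 6*n*o (S(n, o) = 6*n*o + 1 = 1 + 6*n*o)
k(m) = 1 + 83*m (k(m) = (1 + 6*(3*6 + 4*(-1))*m) - m = (1 + 6*(18 - 4)*m) - m = (1 + 6*14*m) - m = (1 + 84*m) - m = 1 + 83*m)
(g(5, 11) + k(N(4)))² = (11 + (1 + 83*(-1)))² = (11 + (1 - 83))² = (11 - 82)² = (-71)² = 5041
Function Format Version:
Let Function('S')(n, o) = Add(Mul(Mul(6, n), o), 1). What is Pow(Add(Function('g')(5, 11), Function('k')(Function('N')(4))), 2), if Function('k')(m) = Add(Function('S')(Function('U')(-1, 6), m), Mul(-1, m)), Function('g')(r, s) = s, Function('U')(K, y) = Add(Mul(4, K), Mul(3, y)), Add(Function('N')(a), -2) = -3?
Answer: 5041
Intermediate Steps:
Function('N')(a) = -1 (Function('N')(a) = Add(2, -3) = -1)
Function('U')(K, y) = Add(Mul(3, y), Mul(4, K))
Function('S')(n, o) = Add(1, Mul(6, n, o)) (Function('S')(n, o) = Add(Mul(6, n, o), 1) = Add(1, Mul(6, n, o)))
Function('k')(m) = Add(1, Mul(83, m)) (Function('k')(m) = Add(Add(1, Mul(6, Add(Mul(3, 6), Mul(4, -1)), m)), Mul(-1, m)) = Add(Add(1, Mul(6, Add(18, -4), m)), Mul(-1, m)) = Add(Add(1, Mul(6, 14, m)), Mul(-1, m)) = Add(Add(1, Mul(84, m)), Mul(-1, m)) = Add(1, Mul(83, m)))
Pow(Add(Function('g')(5, 11), Function('k')(Function('N')(4))), 2) = Pow(Add(11, Add(1, Mul(83, -1))), 2) = Pow(Add(11, Add(1, -83)), 2) = Pow(Add(11, -82), 2) = Pow(-71, 2) = 5041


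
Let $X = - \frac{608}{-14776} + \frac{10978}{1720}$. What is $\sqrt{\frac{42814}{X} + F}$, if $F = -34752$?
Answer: $\frac{2 i \sqrt{81227830124500878}}{3401181} \approx 167.59 i$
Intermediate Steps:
$X = \frac{10203543}{1588420}$ ($X = \left(-608\right) \left(- \frac{1}{14776}\right) + 10978 \cdot \frac{1}{1720} = \frac{76}{1847} + \frac{5489}{860} = \frac{10203543}{1588420} \approx 6.4237$)
$\sqrt{\frac{42814}{X} + F} = \sqrt{\frac{42814}{\frac{10203543}{1588420}} - 34752} = \sqrt{42814 \cdot \frac{1588420}{10203543} - 34752} = \sqrt{\frac{68006613880}{10203543} - 34752} = \sqrt{- \frac{286586912456}{10203543}} = \frac{2 i \sqrt{81227830124500878}}{3401181}$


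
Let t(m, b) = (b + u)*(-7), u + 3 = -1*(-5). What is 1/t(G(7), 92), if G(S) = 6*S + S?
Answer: -1/658 ≈ -0.0015198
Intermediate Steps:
u = 2 (u = -3 - 1*(-5) = -3 + 5 = 2)
G(S) = 7*S
t(m, b) = -14 - 7*b (t(m, b) = (b + 2)*(-7) = (2 + b)*(-7) = -14 - 7*b)
1/t(G(7), 92) = 1/(-14 - 7*92) = 1/(-14 - 644) = 1/(-658) = -1/658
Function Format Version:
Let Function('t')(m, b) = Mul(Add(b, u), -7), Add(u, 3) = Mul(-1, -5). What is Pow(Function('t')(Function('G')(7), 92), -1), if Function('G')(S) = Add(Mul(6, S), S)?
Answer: Rational(-1, 658) ≈ -0.0015198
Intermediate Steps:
u = 2 (u = Add(-3, Mul(-1, -5)) = Add(-3, 5) = 2)
Function('G')(S) = Mul(7, S)
Function('t')(m, b) = Add(-14, Mul(-7, b)) (Function('t')(m, b) = Mul(Add(b, 2), -7) = Mul(Add(2, b), -7) = Add(-14, Mul(-7, b)))
Pow(Function('t')(Function('G')(7), 92), -1) = Pow(Add(-14, Mul(-7, 92)), -1) = Pow(Add(-14, -644), -1) = Pow(-658, -1) = Rational(-1, 658)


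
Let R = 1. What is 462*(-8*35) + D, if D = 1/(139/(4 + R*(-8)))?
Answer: -17981044/139 ≈ -1.2936e+5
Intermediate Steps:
D = -4/139 (D = 1/(139/(4 + 1*(-8))) = 1/(139/(4 - 8)) = 1/(139/(-4)) = 1/(139*(-¼)) = 1/(-139/4) = -4/139 ≈ -0.028777)
462*(-8*35) + D = 462*(-8*35) - 4/139 = 462*(-280) - 4/139 = -129360 - 4/139 = -17981044/139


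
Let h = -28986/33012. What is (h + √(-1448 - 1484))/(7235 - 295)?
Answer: -4831/38183880 + I*√733/3470 ≈ -0.00012652 + 0.0078023*I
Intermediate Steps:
h = -4831/5502 (h = -28986*1/33012 = -4831/5502 ≈ -0.87804)
(h + √(-1448 - 1484))/(7235 - 295) = (-4831/5502 + √(-1448 - 1484))/(7235 - 295) = (-4831/5502 + √(-2932))/6940 = (-4831/5502 + 2*I*√733)*(1/6940) = -4831/38183880 + I*√733/3470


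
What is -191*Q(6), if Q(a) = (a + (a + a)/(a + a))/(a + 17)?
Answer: -1337/23 ≈ -58.130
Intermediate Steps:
Q(a) = (1 + a)/(17 + a) (Q(a) = (a + (2*a)/((2*a)))/(17 + a) = (a + (2*a)*(1/(2*a)))/(17 + a) = (a + 1)/(17 + a) = (1 + a)/(17 + a))
-191*Q(6) = -191*(1 + 6)/(17 + 6) = -191*7/23 = -1337/23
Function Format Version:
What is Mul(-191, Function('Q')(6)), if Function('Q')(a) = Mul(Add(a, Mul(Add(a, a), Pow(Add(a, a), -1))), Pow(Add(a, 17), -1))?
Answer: Rational(-1337, 23) ≈ -58.130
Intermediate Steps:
Function('Q')(a) = Mul(Pow(Add(17, a), -1), Add(1, a)) (Function('Q')(a) = Mul(Add(a, Mul(Mul(2, a), Pow(Mul(2, a), -1))), Pow(Add(17, a), -1)) = Mul(Add(a, Mul(Mul(2, a), Mul(Rational(1, 2), Pow(a, -1)))), Pow(Add(17, a), -1)) = Mul(Add(a, 1), Pow(Add(17, a), -1)) = Mul(Add(1, a), Pow(Add(17, a), -1)) = Mul(Pow(Add(17, a), -1), Add(1, a)))
Mul(-191, Function('Q')(6)) = Mul(-191, Mul(Pow(Add(17, 6), -1), Add(1, 6))) = Mul(-191, Mul(Pow(23, -1), 7)) = Mul(-191, Mul(Rational(1, 23), 7)) = Mul(-191, Rational(7, 23)) = Rational(-1337, 23)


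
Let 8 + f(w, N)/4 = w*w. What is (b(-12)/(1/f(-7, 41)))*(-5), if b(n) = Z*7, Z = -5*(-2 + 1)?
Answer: -28700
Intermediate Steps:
f(w, N) = -32 + 4*w² (f(w, N) = -32 + 4*(w*w) = -32 + 4*w²)
Z = 5 (Z = -5*(-1) = 5)
b(n) = 35 (b(n) = 5*7 = 35)
(b(-12)/(1/f(-7, 41)))*(-5) = (35/(1/(-32 + 4*(-7)²)))*(-5) = (35/(1/(-32 + 4*49)))*(-5) = (35/(1/(-32 + 196)))*(-5) = (35/(1/164))*(-5) = (35*164)*(-5) = 5740*(-5) = -28700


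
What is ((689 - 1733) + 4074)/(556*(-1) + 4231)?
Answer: 202/245 ≈ 0.82449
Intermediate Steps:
((689 - 1733) + 4074)/(556*(-1) + 4231) = (-1044 + 4074)/(-556 + 4231) = 3030/3675 = 3030*(1/3675) = 202/245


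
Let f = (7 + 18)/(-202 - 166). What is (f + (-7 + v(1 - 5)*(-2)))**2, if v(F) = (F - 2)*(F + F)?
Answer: 1438609041/135424 ≈ 10623.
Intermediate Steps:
f = -25/368 (f = 25/(-368) = 25*(-1/368) = -25/368 ≈ -0.067935)
v(F) = 2*F*(-2 + F) (v(F) = (-2 + F)*(2*F) = 2*F*(-2 + F))
(f + (-7 + v(1 - 5)*(-2)))**2 = (-25/368 + (-7 + (2*(1 - 5)*(-2 + (1 - 5)))*(-2)))**2 = (-25/368 + (-7 + (2*(-4)*(-2 - 4))*(-2)))**2 = (-25/368 + (-7 + (2*(-4)*(-6))*(-2)))**2 = (-25/368 + (-7 + 48*(-2)))**2 = (-25/368 + (-7 - 96))**2 = (-25/368 - 103)**2 = (-37929/368)**2 = 1438609041/135424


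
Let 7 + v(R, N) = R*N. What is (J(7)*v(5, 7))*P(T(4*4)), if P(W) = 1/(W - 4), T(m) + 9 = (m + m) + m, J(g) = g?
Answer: 28/5 ≈ 5.6000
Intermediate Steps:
v(R, N) = -7 + N*R (v(R, N) = -7 + R*N = -7 + N*R)
T(m) = -9 + 3*m (T(m) = -9 + ((m + m) + m) = -9 + (2*m + m) = -9 + 3*m)
P(W) = 1/(-4 + W)
(J(7)*v(5, 7))*P(T(4*4)) = (7*(-7 + 7*5))/(-4 + (-9 + 3*(4*4))) = (7*(-7 + 35))/(-4 + (-9 + 3*16)) = (7*28)/(-4 + (-9 + 48)) = 196/(-4 + 39) = 196/35 = 196*(1/35) = 28/5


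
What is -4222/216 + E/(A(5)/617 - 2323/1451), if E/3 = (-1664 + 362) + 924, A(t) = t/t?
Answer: 4442605241/6443280 ≈ 689.49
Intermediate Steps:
A(t) = 1
E = -1134 (E = 3*((-1664 + 362) + 924) = 3*(-1302 + 924) = 3*(-378) = -1134)
-4222/216 + E/(A(5)/617 - 2323/1451) = -4222/216 - 1134/(1/617 - 2323/1451) = -4222*1/216 - 1134/(1*(1/617) - 2323*1/1451) = -2111/108 - 1134/(1/617 - 2323/1451) = -2111/108 - 1134/(-1431840/895267) = -2111/108 - 1134*(-895267/1431840) = -2111/108 + 169205463/238640 = 4442605241/6443280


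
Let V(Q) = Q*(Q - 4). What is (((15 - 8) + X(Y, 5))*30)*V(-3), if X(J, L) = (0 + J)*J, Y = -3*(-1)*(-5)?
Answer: 146160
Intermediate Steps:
Y = -15 (Y = 3*(-5) = -15)
X(J, L) = J² (X(J, L) = J*J = J²)
V(Q) = Q*(-4 + Q)
(((15 - 8) + X(Y, 5))*30)*V(-3) = (((15 - 8) + (-15)²)*30)*(-3*(-4 - 3)) = ((7 + 225)*30)*(-3*(-7)) = (232*30)*21 = 6960*21 = 146160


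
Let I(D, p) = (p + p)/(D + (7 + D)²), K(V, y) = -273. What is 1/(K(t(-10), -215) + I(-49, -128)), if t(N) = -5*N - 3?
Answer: -1715/468451 ≈ -0.0036610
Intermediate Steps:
t(N) = -3 - 5*N
I(D, p) = 2*p/(D + (7 + D)²) (I(D, p) = (2*p)/(D + (7 + D)²) = 2*p/(D + (7 + D)²))
1/(K(t(-10), -215) + I(-49, -128)) = 1/(-273 + 2*(-128)/(-49 + (7 - 49)²)) = 1/(-273 + 2*(-128)/(-49 + (-42)²)) = 1/(-273 + 2*(-128)/(-49 + 1764)) = 1/(-273 + 2*(-128)/1715) = 1/(-273 + 2*(-128)*(1/1715)) = 1/(-273 - 256/1715) = 1/(-468451/1715) = -1715/468451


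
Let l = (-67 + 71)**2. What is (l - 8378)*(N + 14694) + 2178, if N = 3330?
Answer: -150714510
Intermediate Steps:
l = 16 (l = 4**2 = 16)
(l - 8378)*(N + 14694) + 2178 = (16 - 8378)*(3330 + 14694) + 2178 = -8362*18024 + 2178 = -150716688 + 2178 = -150714510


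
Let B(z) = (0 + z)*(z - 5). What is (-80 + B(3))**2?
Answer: 7396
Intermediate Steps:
B(z) = z*(-5 + z)
(-80 + B(3))**2 = (-80 + 3*(-5 + 3))**2 = (-80 + 3*(-2))**2 = (-80 - 6)**2 = (-86)**2 = 7396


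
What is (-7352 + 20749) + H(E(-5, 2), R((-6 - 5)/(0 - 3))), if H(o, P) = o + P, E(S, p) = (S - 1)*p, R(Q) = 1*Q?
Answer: 40166/3 ≈ 13389.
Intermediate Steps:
R(Q) = Q
E(S, p) = p*(-1 + S) (E(S, p) = (-1 + S)*p = p*(-1 + S))
H(o, P) = P + o
(-7352 + 20749) + H(E(-5, 2), R((-6 - 5)/(0 - 3))) = (-7352 + 20749) + ((-6 - 5)/(0 - 3) + 2*(-1 - 5)) = 13397 + (-11/(-3) + 2*(-6)) = 13397 + (-11*(-⅓) - 12) = 13397 + (11/3 - 12) = 13397 - 25/3 = 40166/3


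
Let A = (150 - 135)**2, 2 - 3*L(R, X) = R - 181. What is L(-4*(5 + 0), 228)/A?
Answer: 203/675 ≈ 0.30074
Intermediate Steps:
L(R, X) = 61 - R/3 (L(R, X) = 2/3 - (R - 181)/3 = 2/3 - (-181 + R)/3 = 2/3 + (181/3 - R/3) = 61 - R/3)
A = 225 (A = 15**2 = 225)
L(-4*(5 + 0), 228)/A = (61 - (-4)*(5 + 0)/3)/225 = (61 - (-4)*5/3)*(1/225) = (61 - 1/3*(-20))*(1/225) = (61 + 20/3)*(1/225) = (203/3)*(1/225) = 203/675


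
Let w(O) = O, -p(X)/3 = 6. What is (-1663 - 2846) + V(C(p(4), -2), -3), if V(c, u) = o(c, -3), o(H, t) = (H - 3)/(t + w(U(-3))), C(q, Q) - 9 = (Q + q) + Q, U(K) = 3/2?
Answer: -13495/3 ≈ -4498.3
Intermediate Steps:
U(K) = 3/2 (U(K) = 3*(½) = 3/2)
p(X) = -18 (p(X) = -3*6 = -18)
C(q, Q) = 9 + q + 2*Q (C(q, Q) = 9 + ((Q + q) + Q) = 9 + (q + 2*Q) = 9 + q + 2*Q)
o(H, t) = (-3 + H)/(3/2 + t) (o(H, t) = (H - 3)/(t + 3/2) = (-3 + H)/(3/2 + t))
V(c, u) = 2 - 2*c/3 (V(c, u) = 2*(-3 + c)/(3 + 2*(-3)) = 2*(-3 + c)/(3 - 6) = 2*(-3 + c)/(-3) = 2*(-⅓)*(-3 + c) = 2 - 2*c/3)
(-1663 - 2846) + V(C(p(4), -2), -3) = (-1663 - 2846) + (2 - 2*(9 - 18 + 2*(-2))/3) = -4509 + (2 - 2*(9 - 18 - 4)/3) = -4509 + (2 - ⅔*(-13)) = -4509 + (2 + 26/3) = -4509 + 32/3 = -13495/3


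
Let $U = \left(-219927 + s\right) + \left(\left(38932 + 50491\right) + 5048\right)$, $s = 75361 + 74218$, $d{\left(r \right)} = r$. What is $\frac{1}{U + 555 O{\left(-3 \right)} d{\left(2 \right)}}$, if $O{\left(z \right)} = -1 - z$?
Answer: $\frac{1}{26343} \approx 3.7961 \cdot 10^{-5}$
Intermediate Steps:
$s = 149579$
$U = 24123$ ($U = \left(-219927 + 149579\right) + \left(\left(38932 + 50491\right) + 5048\right) = -70348 + \left(89423 + 5048\right) = -70348 + 94471 = 24123$)
$\frac{1}{U + 555 O{\left(-3 \right)} d{\left(2 \right)}} = \frac{1}{24123 + 555 \left(-1 - -3\right) 2} = \frac{1}{24123 + 555 \left(-1 + 3\right) 2} = \frac{1}{24123 + 555 \cdot 2 \cdot 2} = \frac{1}{24123 + 1110 \cdot 2} = \frac{1}{24123 + 2220} = \frac{1}{26343}$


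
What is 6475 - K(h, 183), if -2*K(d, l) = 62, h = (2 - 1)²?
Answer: 6506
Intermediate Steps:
h = 1 (h = 1² = 1)
K(d, l) = -31 (K(d, l) = -½*62 = -31)
6475 - K(h, 183) = 6475 - 1*(-31) = 6475 + 31 = 6506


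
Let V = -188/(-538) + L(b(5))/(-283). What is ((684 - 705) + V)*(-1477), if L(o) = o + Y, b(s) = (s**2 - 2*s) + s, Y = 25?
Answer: 2339819090/76127 ≈ 30736.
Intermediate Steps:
b(s) = s**2 - s
L(o) = 25 + o (L(o) = o + 25 = 25 + o)
V = 14497/76127 (V = -188/(-538) + (25 + 5*(-1 + 5))/(-283) = -188*(-1/538) + (25 + 5*4)*(-1/283) = 94/269 + (25 + 20)*(-1/283) = 94/269 + 45*(-1/283) = 94/269 - 45/283 = 14497/76127 ≈ 0.19043)
((684 - 705) + V)*(-1477) = ((684 - 705) + 14497/76127)*(-1477) = (-21 + 14497/76127)*(-1477) = -1584170/76127*(-1477) = 2339819090/76127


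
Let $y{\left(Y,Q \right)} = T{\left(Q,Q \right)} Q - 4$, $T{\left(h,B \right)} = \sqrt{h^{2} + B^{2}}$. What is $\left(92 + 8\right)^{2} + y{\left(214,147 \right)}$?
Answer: $9996 + 21609 \sqrt{2} \approx 40556.0$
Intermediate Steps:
$T{\left(h,B \right)} = \sqrt{B^{2} + h^{2}}$
$y{\left(Y,Q \right)} = -4 + Q \sqrt{2} \sqrt{Q^{2}}$ ($y{\left(Y,Q \right)} = \sqrt{Q^{2} + Q^{2}} Q - 4 = \sqrt{2 Q^{2}} Q - 4 = \sqrt{2} \sqrt{Q^{2}} Q - 4 = Q \sqrt{2} \sqrt{Q^{2}} - 4 = -4 + Q \sqrt{2} \sqrt{Q^{2}}$)
$\left(92 + 8\right)^{2} + y{\left(214,147 \right)} = \left(92 + 8\right)^{2} - \left(4 - 147 \sqrt{2} \sqrt{147^{2}}\right) = 100^{2} - \left(4 - 147 \sqrt{2} \sqrt{21609}\right) = 10000 - \left(4 - 147 \sqrt{2} \cdot 147\right) = 10000 - \left(4 - 21609 \sqrt{2}\right) = 9996 + 21609 \sqrt{2}$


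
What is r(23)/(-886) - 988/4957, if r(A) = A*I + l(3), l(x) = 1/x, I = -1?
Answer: -1144514/6587853 ≈ -0.17373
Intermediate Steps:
l(x) = 1/x
r(A) = ⅓ - A (r(A) = A*(-1) + 1/3 = -A + ⅓ = ⅓ - A)
r(23)/(-886) - 988/4957 = (⅓ - 1*23)/(-886) - 988/4957 = (⅓ - 23)*(-1/886) - 988*1/4957 = -68/3*(-1/886) - 988/4957 = 34/1329 - 988/4957 = -1144514/6587853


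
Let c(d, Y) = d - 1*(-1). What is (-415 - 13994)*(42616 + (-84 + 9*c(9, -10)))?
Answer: -614140398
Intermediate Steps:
c(d, Y) = 1 + d (c(d, Y) = d + 1 = 1 + d)
(-415 - 13994)*(42616 + (-84 + 9*c(9, -10))) = (-415 - 13994)*(42616 + (-84 + 9*(1 + 9))) = -14409*(42616 + (-84 + 9*10)) = -14409*(42616 + (-84 + 90)) = -14409*(42616 + 6) = -14409*42622 = -614140398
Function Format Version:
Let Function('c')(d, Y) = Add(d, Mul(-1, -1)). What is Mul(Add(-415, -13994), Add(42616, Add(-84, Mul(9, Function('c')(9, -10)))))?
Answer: -614140398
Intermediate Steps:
Function('c')(d, Y) = Add(1, d) (Function('c')(d, Y) = Add(d, 1) = Add(1, d))
Mul(Add(-415, -13994), Add(42616, Add(-84, Mul(9, Function('c')(9, -10))))) = Mul(Add(-415, -13994), Add(42616, Add(-84, Mul(9, Add(1, 9))))) = Mul(-14409, Add(42616, Add(-84, Mul(9, 10)))) = Mul(-14409, Add(42616, Add(-84, 90))) = Mul(-14409, Add(42616, 6)) = Mul(-14409, 42622) = -614140398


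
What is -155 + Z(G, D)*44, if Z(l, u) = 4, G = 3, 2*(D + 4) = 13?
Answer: 21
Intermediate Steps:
D = 5/2 (D = -4 + (½)*13 = -4 + 13/2 = 5/2 ≈ 2.5000)
-155 + Z(G, D)*44 = -155 + 4*44 = -155 + 176 = 21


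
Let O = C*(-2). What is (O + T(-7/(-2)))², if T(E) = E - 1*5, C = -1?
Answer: ¼ ≈ 0.25000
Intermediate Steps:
O = 2 (O = -1*(-2) = 2)
T(E) = -5 + E (T(E) = E - 5 = -5 + E)
(O + T(-7/(-2)))² = (2 + (-5 - 7/(-2)))² = (2 + (-5 - 7*(-½)))² = (2 + (-5 + 7/2))² = (2 - 3/2)² = (½)² = ¼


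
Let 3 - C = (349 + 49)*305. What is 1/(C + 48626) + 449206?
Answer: 32684677765/72761 ≈ 4.4921e+5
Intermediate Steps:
C = -121387 (C = 3 - (349 + 49)*305 = 3 - 398*305 = 3 - 1*121390 = 3 - 121390 = -121387)
1/(C + 48626) + 449206 = 1/(-121387 + 48626) + 449206 = 1/(-72761) + 449206 = -1/72761 + 449206 = 32684677765/72761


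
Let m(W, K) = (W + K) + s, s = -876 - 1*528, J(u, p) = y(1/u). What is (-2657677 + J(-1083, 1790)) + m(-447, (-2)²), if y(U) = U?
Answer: -2880264493/1083 ≈ -2.6595e+6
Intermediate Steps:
J(u, p) = 1/u
s = -1404 (s = -876 - 528 = -1404)
m(W, K) = -1404 + K + W (m(W, K) = (W + K) - 1404 = (K + W) - 1404 = -1404 + K + W)
(-2657677 + J(-1083, 1790)) + m(-447, (-2)²) = (-2657677 + 1/(-1083)) + (-1404 + (-2)² - 447) = (-2657677 - 1/1083) + (-1404 + 4 - 447) = -2878264192/1083 - 1847 = -2880264493/1083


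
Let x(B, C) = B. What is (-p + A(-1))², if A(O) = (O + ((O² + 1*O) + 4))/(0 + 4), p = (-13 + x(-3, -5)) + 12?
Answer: 361/16 ≈ 22.563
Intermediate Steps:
p = -4 (p = (-13 - 3) + 12 = -16 + 12 = -4)
A(O) = 1 + O/2 + O²/4 (A(O) = (O + ((O² + O) + 4))/4 = (O + ((O + O²) + 4))*(¼) = (O + (4 + O + O²))*(¼) = (4 + O² + 2*O)*(¼) = 1 + O/2 + O²/4)
(-p + A(-1))² = (-1*(-4) + (1 + (½)*(-1) + (¼)*(-1)²))² = (4 + (1 - ½ + (¼)*1))² = (4 + (1 - ½ + ¼))² = (4 + ¾)² = (19/4)² = 361/16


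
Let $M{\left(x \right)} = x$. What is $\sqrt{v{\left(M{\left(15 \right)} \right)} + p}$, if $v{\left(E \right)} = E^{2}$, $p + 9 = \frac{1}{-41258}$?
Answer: $\frac{\sqrt{7503674134}}{5894} \approx 14.697$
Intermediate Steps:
$p = - \frac{371323}{41258}$ ($p = -9 + \frac{1}{-41258} = -9 - \frac{1}{41258} = - \frac{371323}{41258} \approx -9.0$)
$\sqrt{v{\left(M{\left(15 \right)} \right)} + p} = \sqrt{15^{2} - \frac{371323}{41258}} = \sqrt{225 - \frac{371323}{41258}} = \sqrt{\frac{8911727}{41258}} = \frac{\sqrt{7503674134}}{5894}$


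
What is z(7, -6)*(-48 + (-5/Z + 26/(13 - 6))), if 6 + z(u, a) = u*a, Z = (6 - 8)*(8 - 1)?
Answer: 14760/7 ≈ 2108.6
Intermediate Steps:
Z = -14 (Z = -2*7 = -14)
z(u, a) = -6 + a*u (z(u, a) = -6 + u*a = -6 + a*u)
z(7, -6)*(-48 + (-5/Z + 26/(13 - 6))) = (-6 - 6*7)*(-48 + (-5/(-14) + 26/(13 - 6))) = (-6 - 42)*(-48 + (-5*(-1/14) + 26/7)) = -48*(-48 + (5/14 + 26*(⅐))) = -48*(-48 + (5/14 + 26/7)) = -48*(-48 + 57/14) = -48*(-615/14) = 14760/7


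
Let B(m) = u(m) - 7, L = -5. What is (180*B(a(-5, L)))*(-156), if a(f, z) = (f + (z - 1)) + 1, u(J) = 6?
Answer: 28080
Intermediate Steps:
a(f, z) = f + z (a(f, z) = (f + (-1 + z)) + 1 = (-1 + f + z) + 1 = f + z)
B(m) = -1 (B(m) = 6 - 7 = -1)
(180*B(a(-5, L)))*(-156) = (180*(-1))*(-156) = -180*(-156) = 28080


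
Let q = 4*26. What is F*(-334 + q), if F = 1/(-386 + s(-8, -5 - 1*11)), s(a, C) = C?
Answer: 115/201 ≈ 0.57214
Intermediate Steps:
F = -1/402 (F = 1/(-386 + (-5 - 1*11)) = 1/(-386 + (-5 - 11)) = 1/(-386 - 16) = 1/(-402) = -1/402 ≈ -0.0024876)
q = 104
F*(-334 + q) = -(-334 + 104)/402 = -1/402*(-230) = 115/201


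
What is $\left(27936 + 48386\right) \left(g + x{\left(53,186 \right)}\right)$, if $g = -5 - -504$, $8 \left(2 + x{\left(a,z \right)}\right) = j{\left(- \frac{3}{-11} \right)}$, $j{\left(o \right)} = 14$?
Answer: $\frac{76131195}{2} \approx 3.8066 \cdot 10^{7}$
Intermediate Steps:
$x{\left(a,z \right)} = - \frac{1}{4}$ ($x{\left(a,z \right)} = -2 + \frac{1}{8} \cdot 14 = -2 + \frac{7}{4} = - \frac{1}{4}$)
$g = 499$ ($g = -5 + 504 = 499$)
$\left(27936 + 48386\right) \left(g + x{\left(53,186 \right)}\right) = \left(27936 + 48386\right) \left(499 - \frac{1}{4}\right) = 76322 \cdot \frac{1995}{4} = \frac{76131195}{2}$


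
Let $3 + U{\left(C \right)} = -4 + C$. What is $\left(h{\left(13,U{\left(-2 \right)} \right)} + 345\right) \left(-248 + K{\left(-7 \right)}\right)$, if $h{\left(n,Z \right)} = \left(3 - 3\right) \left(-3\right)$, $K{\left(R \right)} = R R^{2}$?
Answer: $-203895$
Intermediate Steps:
$U{\left(C \right)} = -7 + C$ ($U{\left(C \right)} = -3 + \left(-4 + C\right) = -7 + C$)
$K{\left(R \right)} = R^{3}$
$h{\left(n,Z \right)} = 0$ ($h{\left(n,Z \right)} = 0 \left(-3\right) = 0$)
$\left(h{\left(13,U{\left(-2 \right)} \right)} + 345\right) \left(-248 + K{\left(-7 \right)}\right) = \left(0 + 345\right) \left(-248 + \left(-7\right)^{3}\right) = 345 \left(-248 - 343\right) = 345 \left(-591\right) = -203895$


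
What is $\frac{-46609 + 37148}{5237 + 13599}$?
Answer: $- \frac{9461}{18836} \approx -0.50228$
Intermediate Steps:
$\frac{-46609 + 37148}{5237 + 13599} = - \frac{9461}{18836}$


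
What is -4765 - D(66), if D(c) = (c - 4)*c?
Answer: -8857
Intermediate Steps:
D(c) = c*(-4 + c) (D(c) = (-4 + c)*c = c*(-4 + c))
-4765 - D(66) = -4765 - 66*(-4 + 66) = -4765 - 66*62 = -4765 - 1*4092 = -4765 - 4092 = -8857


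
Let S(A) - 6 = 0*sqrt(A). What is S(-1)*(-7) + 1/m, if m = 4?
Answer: -167/4 ≈ -41.750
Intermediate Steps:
S(A) = 6 (S(A) = 6 + 0*sqrt(A) = 6 + 0 = 6)
S(-1)*(-7) + 1/m = 6*(-7) + 1/4 = -42 + 1/4 = -167/4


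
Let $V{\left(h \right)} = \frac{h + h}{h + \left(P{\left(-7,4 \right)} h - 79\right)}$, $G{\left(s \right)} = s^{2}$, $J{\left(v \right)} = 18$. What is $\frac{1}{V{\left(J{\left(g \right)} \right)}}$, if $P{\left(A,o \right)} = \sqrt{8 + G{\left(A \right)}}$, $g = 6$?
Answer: $- \frac{61}{36} + \frac{\sqrt{57}}{2} \approx 2.0805$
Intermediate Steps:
$P{\left(A,o \right)} = \sqrt{8 + A^{2}}$
$V{\left(h \right)} = \frac{2 h}{-79 + h + h \sqrt{57}}$ ($V{\left(h \right)} = \frac{h + h}{h + \left(\sqrt{8 + \left(-7\right)^{2}} h - 79\right)} = \frac{2 h}{h + \left(\sqrt{8 + 49} h - 79\right)} = \frac{2 h}{h + \left(\sqrt{57} h - 79\right)} = \frac{2 h}{h + \left(h \sqrt{57} - 79\right)} = \frac{2 h}{h + \left(-79 + h \sqrt{57}\right)} = \frac{2 h}{-79 + h + h \sqrt{57}}$)
$\frac{1}{V{\left(J{\left(g \right)} \right)}} = \frac{1}{2 \cdot 18 \frac{1}{-79 + 18 + 18 \sqrt{57}}} = \frac{1}{2 \cdot 18 \frac{1}{-61 + 18 \sqrt{57}}} = \frac{1}{36 \frac{1}{-61 + 18 \sqrt{57}}} = - \frac{61}{36} + \frac{\sqrt{57}}{2}$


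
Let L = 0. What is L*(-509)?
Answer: 0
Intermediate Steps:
L*(-509) = 0*(-509) = 0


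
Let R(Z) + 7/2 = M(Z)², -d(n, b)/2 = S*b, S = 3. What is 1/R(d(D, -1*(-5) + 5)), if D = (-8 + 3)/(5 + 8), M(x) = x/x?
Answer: -⅖ ≈ -0.40000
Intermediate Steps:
M(x) = 1
D = -5/13 ≈ -0.38462
d(n, b) = -6*b
R(Z) = -5/2 (R(Z) = -7/2 + 1² = -7/2 + 1 = -5/2)
1/R(d(D, -1*(-5) + 5)) = 1/(-5/2) = -⅖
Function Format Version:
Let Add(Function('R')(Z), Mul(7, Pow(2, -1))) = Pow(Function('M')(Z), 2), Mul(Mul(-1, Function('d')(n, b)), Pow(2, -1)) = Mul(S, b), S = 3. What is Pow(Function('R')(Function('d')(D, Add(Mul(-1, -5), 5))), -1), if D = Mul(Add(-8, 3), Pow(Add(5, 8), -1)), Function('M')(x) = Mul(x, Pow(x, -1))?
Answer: Rational(-2, 5) ≈ -0.40000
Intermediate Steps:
Function('M')(x) = 1
D = Rational(-5, 13) (D = Mul(-5, Pow(13, -1)) = Mul(-5, Rational(1, 13)) = Rational(-5, 13) ≈ -0.38462)
Function('d')(n, b) = Mul(-6, b) (Function('d')(n, b) = Mul(-2, Mul(3, b)) = Mul(-6, b))
Function('R')(Z) = Rational(-5, 2) (Function('R')(Z) = Add(Rational(-7, 2), Pow(1, 2)) = Add(Rational(-7, 2), 1) = Rational(-5, 2))
Pow(Function('R')(Function('d')(D, Add(Mul(-1, -5), 5))), -1) = Pow(Rational(-5, 2), -1) = Rational(-2, 5)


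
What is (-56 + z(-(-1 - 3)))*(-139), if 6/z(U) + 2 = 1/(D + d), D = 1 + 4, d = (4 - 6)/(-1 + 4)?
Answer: 189874/23 ≈ 8255.4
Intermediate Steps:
d = -2/3 ≈ -0.66667
D = 5
z(U) = -78/23 (z(U) = 6/(-2 + 1/(5 - 2/3)) = 6/(-2 + 1/(13/3)) = 6/(-2 + 3/13) = 6/(-23/13) = 6*(-13/23) = -78/23)
(-56 + z(-(-1 - 3)))*(-139) = (-56 - 78/23)*(-139) = -1366/23*(-139) = 189874/23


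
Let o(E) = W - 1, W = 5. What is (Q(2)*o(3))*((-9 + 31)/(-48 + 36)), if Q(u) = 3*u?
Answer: -44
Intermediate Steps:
o(E) = 4 (o(E) = 5 - 1 = 4)
(Q(2)*o(3))*((-9 + 31)/(-48 + 36)) = ((3*2)*4)*((-9 + 31)/(-48 + 36)) = (6*4)*(22/(-12)) = 24*(22*(-1/12)) = 24*(-11/6) = -44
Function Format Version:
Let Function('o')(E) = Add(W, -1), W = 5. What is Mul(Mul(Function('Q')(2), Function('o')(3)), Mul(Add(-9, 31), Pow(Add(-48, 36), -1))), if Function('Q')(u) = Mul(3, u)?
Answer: -44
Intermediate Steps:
Function('o')(E) = 4 (Function('o')(E) = Add(5, -1) = 4)
Mul(Mul(Function('Q')(2), Function('o')(3)), Mul(Add(-9, 31), Pow(Add(-48, 36), -1))) = Mul(Mul(Mul(3, 2), 4), Mul(Add(-9, 31), Pow(Add(-48, 36), -1))) = Mul(Mul(6, 4), Mul(22, Pow(-12, -1))) = Mul(24, Mul(22, Rational(-1, 12))) = Mul(24, Rational(-11, 6)) = -44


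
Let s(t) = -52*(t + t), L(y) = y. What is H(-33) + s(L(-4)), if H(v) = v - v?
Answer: 416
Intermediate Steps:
H(v) = 0
s(t) = -104*t
H(-33) + s(L(-4)) = 0 - 104*(-4) = 0 + 416 = 416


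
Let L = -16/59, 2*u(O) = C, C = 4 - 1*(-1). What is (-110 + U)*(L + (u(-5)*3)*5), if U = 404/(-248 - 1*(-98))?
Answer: -18564818/4425 ≈ -4195.4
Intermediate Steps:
C = 5 (C = 4 + 1 = 5)
u(O) = 5/2 (u(O) = (½)*5 = 5/2)
L = -16/59 (L = -16*1/59 = -16/59 ≈ -0.27119)
U = -202/75 (U = 404/(-248 + 98) = 404/(-150) = 404*(-1/150) = -202/75 ≈ -2.6933)
(-110 + U)*(L + (u(-5)*3)*5) = (-110 - 202/75)*(-16/59 + ((5/2)*3)*5) = -8452*(-16/59 + (15/2)*5)/75 = -8452*(-16/59 + 75/2)/75 = -8452/75*4393/118 = -18564818/4425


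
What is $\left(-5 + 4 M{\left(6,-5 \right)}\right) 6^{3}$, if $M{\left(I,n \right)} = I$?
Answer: $4104$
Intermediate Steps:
$\left(-5 + 4 M{\left(6,-5 \right)}\right) 6^{3} = \left(-5 + 4 \cdot 6\right) 6^{3} = \left(-5 + 24\right) 216 = 19 \cdot 216 = 4104$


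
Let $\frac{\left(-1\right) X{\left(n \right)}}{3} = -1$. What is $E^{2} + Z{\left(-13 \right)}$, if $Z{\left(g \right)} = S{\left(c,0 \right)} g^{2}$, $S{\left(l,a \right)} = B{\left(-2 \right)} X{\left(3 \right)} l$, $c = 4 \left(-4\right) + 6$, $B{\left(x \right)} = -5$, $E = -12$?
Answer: $25494$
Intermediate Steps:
$X{\left(n \right)} = 3$ ($X{\left(n \right)} = \left(-3\right) \left(-1\right) = 3$)
$c = -10$ ($c = -16 + 6 = -10$)
$S{\left(l,a \right)} = - 15 l$ ($S{\left(l,a \right)} = - 5 \cdot 3 l = - 15 l$)
$Z{\left(g \right)} = 150 g^{2}$ ($Z{\left(g \right)} = \left(-15\right) \left(-10\right) g^{2} = 150 g^{2}$)
$E^{2} + Z{\left(-13 \right)} = \left(-12\right)^{2} + 150 \left(-13\right)^{2} = 144 + 150 \cdot 169 = 144 + 25350 = 25494$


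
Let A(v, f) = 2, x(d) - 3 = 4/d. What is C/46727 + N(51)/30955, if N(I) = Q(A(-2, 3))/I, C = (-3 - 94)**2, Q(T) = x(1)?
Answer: 14854362434/73768148535 ≈ 0.20137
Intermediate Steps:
x(d) = 3 + 4/d
Q(T) = 7 (Q(T) = 3 + 4/1 = 3 + 4*1 = 3 + 4 = 7)
C = 9409 (C = (-97)**2 = 9409)
N(I) = 7/I
C/46727 + N(51)/30955 = 9409/46727 + (7/51)/30955 = 9409*(1/46727) + (7*(1/51))*(1/30955) = 9409/46727 + (7/51)*(1/30955) = 9409/46727 + 7/1578705 = 14854362434/73768148535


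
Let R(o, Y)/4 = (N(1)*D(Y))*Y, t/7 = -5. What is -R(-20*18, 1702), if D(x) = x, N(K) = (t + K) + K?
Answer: 382378128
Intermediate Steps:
t = -35 (t = 7*(-5) = -35)
N(K) = -35 + 2*K (N(K) = (-35 + K) + K = -35 + 2*K)
R(o, Y) = -132*Y**2 (R(o, Y) = 4*(((-35 + 2*1)*Y)*Y) = 4*(((-35 + 2)*Y)*Y) = 4*((-33*Y)*Y) = 4*(-33*Y**2) = -132*Y**2)
-R(-20*18, 1702) = -(-132)*1702**2 = -(-132)*2896804 = -1*(-382378128) = 382378128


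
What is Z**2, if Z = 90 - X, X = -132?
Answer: 49284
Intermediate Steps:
Z = 222 (Z = 90 - 1*(-132) = 90 + 132 = 222)
Z**2 = 222**2 = 49284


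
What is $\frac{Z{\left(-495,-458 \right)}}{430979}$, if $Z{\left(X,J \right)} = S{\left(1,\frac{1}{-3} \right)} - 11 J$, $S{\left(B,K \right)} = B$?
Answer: $\frac{5039}{430979} \approx 0.011692$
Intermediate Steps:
$Z{\left(X,J \right)} = 1 - 11 J$
$\frac{Z{\left(-495,-458 \right)}}{430979} = \frac{1 - -5038}{430979} = \left(1 + 5038\right) \frac{1}{430979} = 5039 \cdot \frac{1}{430979} = \frac{5039}{430979}$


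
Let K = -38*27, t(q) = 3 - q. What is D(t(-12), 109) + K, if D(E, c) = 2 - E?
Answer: -1039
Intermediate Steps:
K = -1026
D(t(-12), 109) + K = (2 - (3 - 1*(-12))) - 1026 = (2 - (3 + 12)) - 1026 = (2 - 1*15) - 1026 = (2 - 15) - 1026 = -13 - 1026 = -1039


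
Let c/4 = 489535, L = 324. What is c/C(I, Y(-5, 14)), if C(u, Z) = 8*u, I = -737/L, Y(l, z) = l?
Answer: -79304670/737 ≈ -1.0760e+5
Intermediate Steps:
I = -737/324 ≈ -2.2747
c = 1958140 (c = 4*489535 = 1958140)
c/C(I, Y(-5, 14)) = 1958140/((8*(-737/324))) = 1958140/(-1474/81) = 1958140*(-81/1474) = -79304670/737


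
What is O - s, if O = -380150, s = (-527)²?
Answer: -657879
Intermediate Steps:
s = 277729
O - s = -380150 - 1*277729 = -380150 - 277729 = -657879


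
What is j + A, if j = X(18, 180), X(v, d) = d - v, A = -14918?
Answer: -14756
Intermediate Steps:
j = 162 (j = 180 - 1*18 = 180 - 18 = 162)
j + A = 162 - 14918 = -14756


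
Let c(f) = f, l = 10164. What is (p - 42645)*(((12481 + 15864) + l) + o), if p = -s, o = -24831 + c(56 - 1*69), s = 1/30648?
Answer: -5953311942355/10216 ≈ -5.8274e+8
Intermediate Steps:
s = 1/30648 ≈ 3.2629e-5
o = -24844 (o = -24831 + (56 - 1*69) = -24831 + (56 - 69) = -24831 - 13 = -24844)
p = -1/30648 (p = -1*1/30648 = -1/30648 ≈ -3.2629e-5)
(p - 42645)*(((12481 + 15864) + l) + o) = (-1/30648 - 42645)*(((12481 + 15864) + 10164) - 24844) = -1306983961*((28345 + 10164) - 24844)/30648 = -1306983961*(38509 - 24844)/30648 = -1306983961/30648*13665 = -5953311942355/10216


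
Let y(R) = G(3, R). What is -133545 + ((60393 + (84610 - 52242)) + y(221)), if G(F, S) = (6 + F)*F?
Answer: -40757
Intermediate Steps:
G(F, S) = F*(6 + F)
y(R) = 27 (y(R) = 3*(6 + 3) = 3*9 = 27)
-133545 + ((60393 + (84610 - 52242)) + y(221)) = -133545 + ((60393 + (84610 - 52242)) + 27) = -133545 + ((60393 + 32368) + 27) = -133545 + (92761 + 27) = -133545 + 92788 = -40757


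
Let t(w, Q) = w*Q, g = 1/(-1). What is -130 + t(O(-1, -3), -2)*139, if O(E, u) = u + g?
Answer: 982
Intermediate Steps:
g = -1 (g = 1*(-1) = -1)
O(E, u) = -1 + u (O(E, u) = u - 1 = -1 + u)
t(w, Q) = Q*w
-130 + t(O(-1, -3), -2)*139 = -130 - 2*(-1 - 3)*139 = -130 - 2*(-4)*139 = -130 + 8*139 = -130 + 1112 = 982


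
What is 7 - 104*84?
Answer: -8729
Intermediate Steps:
7 - 104*84 = 7 - 8736 = -8729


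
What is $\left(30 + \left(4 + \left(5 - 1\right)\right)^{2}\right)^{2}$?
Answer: $8836$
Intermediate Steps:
$\left(30 + \left(4 + \left(5 - 1\right)\right)^{2}\right)^{2} = \left(30 + \left(4 + 4\right)^{2}\right)^{2} = \left(30 + 8^{2}\right)^{2} = \left(30 + 64\right)^{2} = 94^{2} = 8836$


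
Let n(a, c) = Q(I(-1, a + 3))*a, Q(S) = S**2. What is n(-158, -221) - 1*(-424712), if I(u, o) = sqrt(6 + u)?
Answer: 423922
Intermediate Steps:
n(a, c) = 5*a (n(a, c) = (sqrt(6 - 1))**2*a = (sqrt(5))**2*a = 5*a)
n(-158, -221) - 1*(-424712) = 5*(-158) - 1*(-424712) = -790 + 424712 = 423922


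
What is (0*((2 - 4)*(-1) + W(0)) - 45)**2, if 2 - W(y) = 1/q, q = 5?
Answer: 2025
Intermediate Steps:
W(y) = 9/5 (W(y) = 2 - 1/5 = 9/5)
(0*((2 - 4)*(-1) + W(0)) - 45)**2 = (0*((2 - 4)*(-1) + 9/5) - 45)**2 = (0*(-2*(-1) + 9/5) - 45)**2 = (0*(2 + 9/5) - 45)**2 = (0*(19/5) - 45)**2 = (0 - 45)**2 = (-45)**2 = 2025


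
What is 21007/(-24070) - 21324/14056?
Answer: -50533942/21145495 ≈ -2.3898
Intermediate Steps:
21007/(-24070) - 21324/14056 = 21007*(-1/24070) - 21324*1/14056 = -21007/24070 - 5331/3514 = -50533942/21145495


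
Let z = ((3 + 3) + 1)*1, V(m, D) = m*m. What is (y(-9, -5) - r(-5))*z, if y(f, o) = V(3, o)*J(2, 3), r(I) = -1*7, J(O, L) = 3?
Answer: 238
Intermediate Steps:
V(m, D) = m²
r(I) = -7
y(f, o) = 27 (y(f, o) = 3²*3 = 9*3 = 27)
z = 7 (z = (6 + 1)*1 = 7*1 = 7)
(y(-9, -5) - r(-5))*z = (27 - 1*(-7))*7 = (27 + 7)*7 = 34*7 = 238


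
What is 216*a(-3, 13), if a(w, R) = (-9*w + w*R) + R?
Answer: 216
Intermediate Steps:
a(w, R) = R - 9*w + R*w (a(w, R) = (-9*w + R*w) + R = R - 9*w + R*w)
216*a(-3, 13) = 216*(13 - 9*(-3) + 13*(-3)) = 216*(13 + 27 - 39) = 216*1 = 216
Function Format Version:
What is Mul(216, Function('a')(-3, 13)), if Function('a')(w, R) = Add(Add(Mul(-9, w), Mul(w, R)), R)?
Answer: 216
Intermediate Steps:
Function('a')(w, R) = Add(R, Mul(-9, w), Mul(R, w)) (Function('a')(w, R) = Add(Add(Mul(-9, w), Mul(R, w)), R) = Add(R, Mul(-9, w), Mul(R, w)))
Mul(216, Function('a')(-3, 13)) = Mul(216, Add(13, Mul(-9, -3), Mul(13, -3))) = Mul(216, Add(13, 27, -39)) = Mul(216, 1) = 216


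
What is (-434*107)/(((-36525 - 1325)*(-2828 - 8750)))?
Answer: -3317/31301950 ≈ -0.00010597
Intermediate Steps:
(-434*107)/(((-36525 - 1325)*(-2828 - 8750))) = -46438/((-37850*(-11578))) = -46438/438227300 = -46438*1/438227300 = -3317/31301950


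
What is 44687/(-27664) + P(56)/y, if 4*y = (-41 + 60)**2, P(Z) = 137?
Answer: -51165/525616 ≈ -0.097343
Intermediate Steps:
y = 361/4 (y = (-41 + 60)**2/4 = (1/4)*19**2 = (1/4)*361 = 361/4 ≈ 90.250)
44687/(-27664) + P(56)/y = 44687/(-27664) + 137/(361/4) = 44687*(-1/27664) + 137*(4/361) = -44687/27664 + 548/361 = -51165/525616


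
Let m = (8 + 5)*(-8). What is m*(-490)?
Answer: 50960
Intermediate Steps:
m = -104 (m = 13*(-8) = -104)
m*(-490) = -104*(-490) = 50960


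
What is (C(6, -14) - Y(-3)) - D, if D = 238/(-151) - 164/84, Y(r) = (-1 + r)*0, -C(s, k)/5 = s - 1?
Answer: -68086/3171 ≈ -21.471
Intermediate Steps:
C(s, k) = 5 - 5*s (C(s, k) = -5*(s - 1) = -5*(-1 + s) = 5 - 5*s)
Y(r) = 0
D = -11189/3171 (D = 238*(-1/151) - 164*1/84 = -238/151 - 41/21 = -11189/3171 ≈ -3.5285)
(C(6, -14) - Y(-3)) - D = ((5 - 5*6) - 1*0) - 1*(-11189/3171) = ((5 - 30) + 0) + 11189/3171 = (-25 + 0) + 11189/3171 = -25 + 11189/3171 = -68086/3171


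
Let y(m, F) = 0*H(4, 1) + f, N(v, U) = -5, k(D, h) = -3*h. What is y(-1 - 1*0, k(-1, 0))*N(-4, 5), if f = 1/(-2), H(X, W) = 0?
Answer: 5/2 ≈ 2.5000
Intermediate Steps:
f = -½ ≈ -0.50000
y(m, F) = -½ (y(m, F) = 0*0 - ½ = 0 - ½ = -½)
y(-1 - 1*0, k(-1, 0))*N(-4, 5) = -½*(-5) = 5/2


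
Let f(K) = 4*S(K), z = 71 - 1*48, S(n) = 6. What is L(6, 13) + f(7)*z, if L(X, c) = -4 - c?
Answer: 535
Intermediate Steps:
z = 23 (z = 71 - 48 = 23)
f(K) = 24 (f(K) = 4*6 = 24)
L(6, 13) + f(7)*z = (-4 - 1*13) + 24*23 = (-4 - 13) + 552 = -17 + 552 = 535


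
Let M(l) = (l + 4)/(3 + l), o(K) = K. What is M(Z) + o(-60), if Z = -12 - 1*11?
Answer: -1181/20 ≈ -59.050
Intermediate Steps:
Z = -23 (Z = -12 - 11 = -23)
M(l) = (4 + l)/(3 + l)
M(Z) + o(-60) = (4 - 23)/(3 - 23) - 60 = -19/(-20) - 60 = -1/20*(-19) - 60 = 19/20 - 60 = -1181/20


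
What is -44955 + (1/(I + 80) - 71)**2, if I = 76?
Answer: -971369255/24336 ≈ -39915.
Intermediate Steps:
-44955 + (1/(I + 80) - 71)**2 = -44955 + (1/(76 + 80) - 71)**2 = -44955 + (1/156 - 71)**2 = -44955 + (-11075/156)**2 = -44955 + 122655625/24336 = -971369255/24336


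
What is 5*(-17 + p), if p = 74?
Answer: 285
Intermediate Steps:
5*(-17 + p) = 5*(-17 + 74) = 5*57 = 285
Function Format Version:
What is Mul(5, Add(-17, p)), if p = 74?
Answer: 285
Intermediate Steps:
Mul(5, Add(-17, p)) = Mul(5, Add(-17, 74)) = Mul(5, 57) = 285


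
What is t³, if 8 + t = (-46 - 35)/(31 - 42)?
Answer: -343/1331 ≈ -0.25770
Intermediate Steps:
t = -7/11 (t = -8 + (-46 - 35)/(31 - 42) = -8 - 81/(-11) = -8 - 81*(-1/11) = -8 + 81/11 = -7/11 ≈ -0.63636)
t³ = (-7/11)³ = -343/1331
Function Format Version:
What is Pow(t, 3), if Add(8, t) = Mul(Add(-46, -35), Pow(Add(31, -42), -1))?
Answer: Rational(-343, 1331) ≈ -0.25770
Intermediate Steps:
t = Rational(-7, 11) (t = Add(-8, Mul(Add(-46, -35), Pow(Add(31, -42), -1))) = Add(-8, Mul(-81, Pow(-11, -1))) = Add(-8, Mul(-81, Rational(-1, 11))) = Add(-8, Rational(81, 11)) = Rational(-7, 11) ≈ -0.63636)
Pow(t, 3) = Pow(Rational(-7, 11), 3) = Rational(-343, 1331)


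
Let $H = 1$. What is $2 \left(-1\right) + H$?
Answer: $-1$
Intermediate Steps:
$2 \left(-1\right) + H = 2 \left(-1\right) + 1 = -2 + 1 = -1$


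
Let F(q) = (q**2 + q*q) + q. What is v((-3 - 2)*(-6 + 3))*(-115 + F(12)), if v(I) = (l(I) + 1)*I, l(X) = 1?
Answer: 5550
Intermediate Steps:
F(q) = q + 2*q**2 (F(q) = (q**2 + q**2) + q = 2*q**2 + q = q + 2*q**2)
v(I) = 2*I (v(I) = (1 + 1)*I = 2*I)
v((-3 - 2)*(-6 + 3))*(-115 + F(12)) = (2*((-3 - 2)*(-6 + 3)))*(-115 + 12*(1 + 2*12)) = (2*(-5*(-3)))*(-115 + 12*(1 + 24)) = (2*15)*(-115 + 12*25) = 30*(-115 + 300) = 30*185 = 5550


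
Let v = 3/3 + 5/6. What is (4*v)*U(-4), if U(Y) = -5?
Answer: -110/3 ≈ -36.667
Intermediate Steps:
v = 11/6 (v = 3*(⅓) + 5*(⅙) = 1 + ⅚ = 11/6 ≈ 1.8333)
(4*v)*U(-4) = (4*(11/6))*(-5) = (22/3)*(-5) = -110/3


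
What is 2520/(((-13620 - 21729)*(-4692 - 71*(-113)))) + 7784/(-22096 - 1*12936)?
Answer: -38193123689/171872128567 ≈ -0.22222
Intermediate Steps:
2520/(((-13620 - 21729)*(-4692 - 71*(-113)))) + 7784/(-22096 - 1*12936) = 2520/((-35349*(-4692 + 8023))) + 7784/(-22096 - 12936) = 2520/((-35349*3331)) + 7784/(-35032) = 2520/(-117747519) + 7784*(-1/35032) = 2520*(-1/117747519) - 973/4379 = -840/39249173 - 973/4379 = -38193123689/171872128567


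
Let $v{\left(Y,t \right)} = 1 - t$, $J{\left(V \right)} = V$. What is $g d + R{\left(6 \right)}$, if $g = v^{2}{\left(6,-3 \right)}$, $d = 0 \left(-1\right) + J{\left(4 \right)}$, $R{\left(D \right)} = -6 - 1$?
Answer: $57$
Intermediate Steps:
$R{\left(D \right)} = -7$ ($R{\left(D \right)} = -6 - 1 = -7$)
$d = 4$ ($d = 0 \left(-1\right) + 4 = 0 + 4 = 4$)
$g = 16$ ($g = \left(1 - -3\right)^{2} = \left(1 + 3\right)^{2} = 4^{2} = 16$)
$g d + R{\left(6 \right)} = 16 \cdot 4 - 7 = 64 - 7 = 57$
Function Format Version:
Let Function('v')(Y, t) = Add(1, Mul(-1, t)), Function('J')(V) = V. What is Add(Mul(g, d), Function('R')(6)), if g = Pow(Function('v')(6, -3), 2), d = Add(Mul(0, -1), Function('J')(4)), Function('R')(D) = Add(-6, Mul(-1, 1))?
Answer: 57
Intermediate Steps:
Function('R')(D) = -7 (Function('R')(D) = Add(-6, -1) = -7)
d = 4 (d = Add(Mul(0, -1), 4) = Add(0, 4) = 4)
g = 16 (g = Pow(Add(1, Mul(-1, -3)), 2) = Pow(Add(1, 3), 2) = Pow(4, 2) = 16)
Add(Mul(g, d), Function('R')(6)) = Add(Mul(16, 4), -7) = Add(64, -7) = 57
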